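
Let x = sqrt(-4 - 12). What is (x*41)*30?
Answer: 4920*I ≈ 4920.0*I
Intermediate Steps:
x = 4*I (x = sqrt(-16) = 4*I ≈ 4.0*I)
(x*41)*30 = ((4*I)*41)*30 = (164*I)*30 = 4920*I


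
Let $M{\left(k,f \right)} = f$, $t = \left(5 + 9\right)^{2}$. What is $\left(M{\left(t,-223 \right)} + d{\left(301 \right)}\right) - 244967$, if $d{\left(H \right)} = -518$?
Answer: $-245708$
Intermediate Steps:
$t = 196$ ($t = 14^{2} = 196$)
$\left(M{\left(t,-223 \right)} + d{\left(301 \right)}\right) - 244967 = \left(-223 - 518\right) - 244967 = -741 - 244967 = -245708$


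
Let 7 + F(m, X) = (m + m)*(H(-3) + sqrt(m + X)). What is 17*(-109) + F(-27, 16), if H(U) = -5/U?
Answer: -1950 - 54*I*sqrt(11) ≈ -1950.0 - 179.1*I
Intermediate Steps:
F(m, X) = -7 + 2*m*(5/3 + sqrt(X + m)) (F(m, X) = -7 + (m + m)*(-5/(-3) + sqrt(m + X)) = -7 + (2*m)*(-5*(-1/3) + sqrt(X + m)) = -7 + (2*m)*(5/3 + sqrt(X + m)) = -7 + 2*m*(5/3 + sqrt(X + m)))
17*(-109) + F(-27, 16) = 17*(-109) + (-7 + (10/3)*(-27) + 2*(-27)*sqrt(16 - 27)) = -1853 + (-7 - 90 + 2*(-27)*sqrt(-11)) = -1853 + (-7 - 90 + 2*(-27)*(I*sqrt(11))) = -1853 + (-7 - 90 - 54*I*sqrt(11)) = -1853 + (-97 - 54*I*sqrt(11)) = -1950 - 54*I*sqrt(11)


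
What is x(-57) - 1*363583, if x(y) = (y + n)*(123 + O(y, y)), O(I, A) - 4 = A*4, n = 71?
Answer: -364997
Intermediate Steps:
O(I, A) = 4 + 4*A (O(I, A) = 4 + A*4 = 4 + 4*A)
x(y) = (71 + y)*(127 + 4*y) (x(y) = (y + 71)*(123 + (4 + 4*y)) = (71 + y)*(127 + 4*y))
x(-57) - 1*363583 = (9017 + 4*(-57)² + 411*(-57)) - 1*363583 = (9017 + 4*3249 - 23427) - 363583 = (9017 + 12996 - 23427) - 363583 = -1414 - 363583 = -364997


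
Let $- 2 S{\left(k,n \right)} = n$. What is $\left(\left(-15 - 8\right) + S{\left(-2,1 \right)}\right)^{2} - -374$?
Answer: $\frac{3705}{4} \approx 926.25$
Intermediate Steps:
$S{\left(k,n \right)} = - \frac{n}{2}$
$\left(\left(-15 - 8\right) + S{\left(-2,1 \right)}\right)^{2} - -374 = \left(\left(-15 - 8\right) - \frac{1}{2}\right)^{2} - -374 = \left(\left(-15 - 8\right) - \frac{1}{2}\right)^{2} + 374 = \left(-23 - \frac{1}{2}\right)^{2} + 374 = \left(- \frac{47}{2}\right)^{2} + 374 = \frac{2209}{4} + 374 = \frac{3705}{4}$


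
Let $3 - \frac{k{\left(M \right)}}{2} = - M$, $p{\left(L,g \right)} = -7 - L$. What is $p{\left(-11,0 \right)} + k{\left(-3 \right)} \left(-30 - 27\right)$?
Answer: $4$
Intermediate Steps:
$k{\left(M \right)} = 6 + 2 M$ ($k{\left(M \right)} = 6 - 2 \left(- M\right) = 6 + 2 M$)
$p{\left(-11,0 \right)} + k{\left(-3 \right)} \left(-30 - 27\right) = \left(-7 - -11\right) + \left(6 + 2 \left(-3\right)\right) \left(-30 - 27\right) = \left(-7 + 11\right) + \left(6 - 6\right) \left(-57\right) = 4 + 0 \left(-57\right) = 4 + 0 = 4$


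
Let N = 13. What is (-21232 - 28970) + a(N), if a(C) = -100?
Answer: -50302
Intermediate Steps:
(-21232 - 28970) + a(N) = (-21232 - 28970) - 100 = -50202 - 100 = -50302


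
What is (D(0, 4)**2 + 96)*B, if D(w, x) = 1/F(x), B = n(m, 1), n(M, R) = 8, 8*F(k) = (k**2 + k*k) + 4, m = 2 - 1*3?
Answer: 62240/81 ≈ 768.39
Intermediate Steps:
m = -1 (m = 2 - 3 = -1)
F(k) = 1/2 + k**2/4 (F(k) = ((k**2 + k*k) + 4)/8 = ((k**2 + k**2) + 4)/8 = (2*k**2 + 4)/8 = (4 + 2*k**2)/8 = 1/2 + k**2/4)
B = 8
D(w, x) = 1/(1/2 + x**2/4)
(D(0, 4)**2 + 96)*B = ((4/(2 + 4**2))**2 + 96)*8 = ((4/(2 + 16))**2 + 96)*8 = ((4/18)**2 + 96)*8 = ((4*(1/18))**2 + 96)*8 = ((2/9)**2 + 96)*8 = (4/81 + 96)*8 = (7780/81)*8 = 62240/81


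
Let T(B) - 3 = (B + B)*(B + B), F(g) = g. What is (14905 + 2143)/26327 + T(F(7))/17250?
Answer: 299317073/454140750 ≈ 0.65908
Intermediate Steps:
T(B) = 3 + 4*B² (T(B) = 3 + (B + B)*(B + B) = 3 + (2*B)*(2*B) = 3 + 4*B²)
(14905 + 2143)/26327 + T(F(7))/17250 = (14905 + 2143)/26327 + (3 + 4*7²)/17250 = 17048*(1/26327) + (3 + 4*49)*(1/17250) = 17048/26327 + (3 + 196)*(1/17250) = 17048/26327 + 199*(1/17250) = 17048/26327 + 199/17250 = 299317073/454140750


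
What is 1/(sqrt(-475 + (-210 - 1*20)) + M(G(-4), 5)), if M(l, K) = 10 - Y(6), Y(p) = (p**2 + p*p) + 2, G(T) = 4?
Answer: -64/4801 - I*sqrt(705)/4801 ≈ -0.013331 - 0.0055305*I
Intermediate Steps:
Y(p) = 2 + 2*p**2 (Y(p) = (p**2 + p**2) + 2 = 2*p**2 + 2 = 2 + 2*p**2)
M(l, K) = -64 (M(l, K) = 10 - (2 + 2*6**2) = 10 - (2 + 2*36) = 10 - (2 + 72) = 10 - 1*74 = 10 - 74 = -64)
1/(sqrt(-475 + (-210 - 1*20)) + M(G(-4), 5)) = 1/(sqrt(-475 + (-210 - 1*20)) - 64) = 1/(sqrt(-475 + (-210 - 20)) - 64) = 1/(sqrt(-475 - 230) - 64) = 1/(sqrt(-705) - 64) = 1/(I*sqrt(705) - 64) = 1/(-64 + I*sqrt(705))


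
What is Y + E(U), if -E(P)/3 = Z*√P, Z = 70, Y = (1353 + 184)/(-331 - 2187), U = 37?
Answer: -1537/2518 - 210*√37 ≈ -1278.0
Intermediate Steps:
Y = -1537/2518 (Y = 1537/(-2518) = 1537*(-1/2518) = -1537/2518 ≈ -0.61040)
E(P) = -210*√P
Y + E(U) = -1537/2518 - 210*√37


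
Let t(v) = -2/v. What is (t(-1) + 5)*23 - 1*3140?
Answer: -2979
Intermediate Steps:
(t(-1) + 5)*23 - 1*3140 = (-2/(-1) + 5)*23 - 1*3140 = (-2*(-1) + 5)*23 - 3140 = (2 + 5)*23 - 3140 = 7*23 - 3140 = 161 - 3140 = -2979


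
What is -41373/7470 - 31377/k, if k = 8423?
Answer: -64763441/6991090 ≈ -9.2637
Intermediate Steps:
-41373/7470 - 31377/k = -41373/7470 - 31377/8423 = -41373*1/7470 - 31377*1/8423 = -4597/830 - 31377/8423 = -64763441/6991090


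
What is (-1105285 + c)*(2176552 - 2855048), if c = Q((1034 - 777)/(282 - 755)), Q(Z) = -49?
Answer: 749964697664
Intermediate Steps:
c = -49
(-1105285 + c)*(2176552 - 2855048) = (-1105285 - 49)*(2176552 - 2855048) = -1105334*(-678496) = 749964697664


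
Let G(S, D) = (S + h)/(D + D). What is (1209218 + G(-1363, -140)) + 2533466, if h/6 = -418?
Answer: 149707913/40 ≈ 3.7427e+6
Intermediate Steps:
h = -2508 (h = 6*(-418) = -2508)
G(S, D) = (-2508 + S)/(2*D) (G(S, D) = (S - 2508)/(D + D) = (-2508 + S)/((2*D)) = (-2508 + S)*(1/(2*D)) = (-2508 + S)/(2*D))
(1209218 + G(-1363, -140)) + 2533466 = (1209218 + (½)*(-2508 - 1363)/(-140)) + 2533466 = (1209218 + (½)*(-1/140)*(-3871)) + 2533466 = (1209218 + 553/40) + 2533466 = 48369273/40 + 2533466 = 149707913/40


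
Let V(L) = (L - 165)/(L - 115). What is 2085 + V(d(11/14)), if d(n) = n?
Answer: 3336214/1599 ≈ 2086.4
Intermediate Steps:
V(L) = (-165 + L)/(-115 + L)
2085 + V(d(11/14)) = 2085 + (-165 + 11/14)/(-115 + 11/14) = 2085 - 2299/14/(-1599/14) = 2085 - 14/1599*(-2299/14) = 2085 + 2299/1599 = 3336214/1599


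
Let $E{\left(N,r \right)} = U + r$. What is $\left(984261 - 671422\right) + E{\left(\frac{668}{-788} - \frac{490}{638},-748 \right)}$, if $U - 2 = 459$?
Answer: $312552$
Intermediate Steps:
$U = 461$ ($U = 2 + 459 = 461$)
$E{\left(N,r \right)} = 461 + r$
$\left(984261 - 671422\right) + E{\left(\frac{668}{-788} - \frac{490}{638},-748 \right)} = \left(984261 - 671422\right) + \left(461 - 748\right) = \left(984261 + \left(\left(-193525 + 38396\right) - 516293\right)\right) - 287 = \left(984261 - 671422\right) - 287 = 312839 - 287 = 312552$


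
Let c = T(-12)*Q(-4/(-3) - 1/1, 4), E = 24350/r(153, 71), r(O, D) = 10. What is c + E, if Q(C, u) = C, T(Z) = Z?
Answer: 2431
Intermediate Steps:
E = 2435 (E = 24350/10 = 24350*(⅒) = 2435)
c = -4 (c = -12*(-4/(-3) - 1/1) = -12*(-4*(-⅓) - 1*1) = -12*(4/3 - 1) = -12*⅓ = -4)
c + E = -4 + 2435 = 2431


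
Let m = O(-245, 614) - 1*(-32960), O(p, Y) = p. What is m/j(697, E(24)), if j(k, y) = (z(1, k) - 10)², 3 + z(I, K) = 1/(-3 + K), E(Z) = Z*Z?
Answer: 1750746860/9042049 ≈ 193.62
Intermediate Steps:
E(Z) = Z²
z(I, K) = -3 + 1/(-3 + K)
m = 32715 (m = -245 - 1*(-32960) = -245 + 32960 = 32715)
j(k, y) = (-10 + (10 - 3*k)/(-3 + k))² (j(k, y) = ((10 - 3*k)/(-3 + k) - 10)² = (-10 + (10 - 3*k)/(-3 + k))²)
m/j(697, E(24)) = 32715/(((-40 + 13*697)²/(-3 + 697)²)) = 32715/(((-40 + 9061)²/694²)) = 32715/((9021²*(1/481636))) = 32715/((81378441*(1/481636))) = 32715/(81378441/481636) = 32715*(481636/81378441) = 1750746860/9042049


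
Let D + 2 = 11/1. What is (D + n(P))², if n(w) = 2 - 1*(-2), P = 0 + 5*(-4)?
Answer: 169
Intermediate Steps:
D = 9 (D = -2 + 11/1 = -2 + 11*1 = -2 + 11 = 9)
P = -20 (P = 0 - 20 = -20)
n(w) = 4 (n(w) = 2 + 2 = 4)
(D + n(P))² = (9 + 4)² = 13² = 169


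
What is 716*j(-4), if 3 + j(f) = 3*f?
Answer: -10740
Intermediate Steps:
j(f) = -3 + 3*f
716*j(-4) = 716*(-3 + 3*(-4)) = 716*(-3 - 12) = 716*(-15) = -10740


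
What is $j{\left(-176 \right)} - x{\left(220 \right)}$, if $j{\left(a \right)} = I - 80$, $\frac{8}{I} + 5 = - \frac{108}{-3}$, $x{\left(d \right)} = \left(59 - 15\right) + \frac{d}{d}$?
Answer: $- \frac{3867}{31} \approx -124.74$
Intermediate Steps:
$x{\left(d \right)} = 45$ ($x{\left(d \right)} = 44 + 1 = 45$)
$I = \frac{8}{31}$ ($I = \frac{8}{-5 - \frac{108}{-3}} = \frac{8}{-5 - -36} = \frac{8}{-5 + 36} = \frac{8}{31} \approx 0.25806$)
$j{\left(a \right)} = - \frac{2472}{31}$ ($j{\left(a \right)} = \frac{8}{31} - 80 = - \frac{2472}{31}$)
$j{\left(-176 \right)} - x{\left(220 \right)} = - \frac{2472}{31} - 45 = - \frac{3867}{31}$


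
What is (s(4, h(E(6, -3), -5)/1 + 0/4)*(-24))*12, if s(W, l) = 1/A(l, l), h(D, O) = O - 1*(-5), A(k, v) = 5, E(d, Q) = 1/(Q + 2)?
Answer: -288/5 ≈ -57.600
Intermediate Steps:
E(d, Q) = 1/(2 + Q)
h(D, O) = 5 + O (h(D, O) = O + 5 = 5 + O)
s(W, l) = 1/5
(s(4, h(E(6, -3), -5)/1 + 0/4)*(-24))*12 = ((1/5)*(-24))*12 = -24/5*12 = -288/5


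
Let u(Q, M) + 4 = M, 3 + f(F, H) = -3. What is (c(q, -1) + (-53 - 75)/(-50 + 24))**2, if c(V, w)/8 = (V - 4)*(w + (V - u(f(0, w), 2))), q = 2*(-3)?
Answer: 27709696/169 ≈ 1.6396e+5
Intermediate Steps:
f(F, H) = -6 (f(F, H) = -3 - 3 = -6)
u(Q, M) = -4 + M
q = -6
c(V, w) = 8*(-4 + V)*(2 + V + w) (c(V, w) = 8*((V - 4)*(w + (V - (-4 + 2)))) = 8*((-4 + V)*(w + (V - 1*(-2)))) = 8*((-4 + V)*(w + (V + 2))) = 8*((-4 + V)*(w + (2 + V))) = 8*((-4 + V)*(2 + V + w)) = 8*(-4 + V)*(2 + V + w))
(c(q, -1) + (-53 - 75)/(-50 + 24))**2 = ((-64 - 32*(-1) - 16*(-6) + 8*(-6)**2 + 8*(-6)*(-1)) + (-53 - 75)/(-50 + 24))**2 = ((-64 + 32 + 96 + 8*36 + 48) - 128/(-26))**2 = ((-64 + 32 + 96 + 288 + 48) - 128*(-1/26))**2 = (400 + 64/13)**2 = (5264/13)**2 = 27709696/169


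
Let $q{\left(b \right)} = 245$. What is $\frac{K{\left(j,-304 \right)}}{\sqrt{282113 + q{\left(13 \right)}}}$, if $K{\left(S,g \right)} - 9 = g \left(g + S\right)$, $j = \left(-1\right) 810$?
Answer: $\frac{338665 \sqrt{282358}}{282358} \approx 637.34$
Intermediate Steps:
$j = -810$
$K{\left(S,g \right)} = 9 + g \left(S + g\right)$ ($K{\left(S,g \right)} = 9 + g \left(g + S\right) = 9 + g \left(S + g\right)$)
$\frac{K{\left(j,-304 \right)}}{\sqrt{282113 + q{\left(13 \right)}}} = \frac{9 + \left(-304\right)^{2} - -246240}{\sqrt{282113 + 245}} = \frac{9 + 92416 + 246240}{\sqrt{282358}} = 338665 \frac{\sqrt{282358}}{282358} = \frac{338665 \sqrt{282358}}{282358}$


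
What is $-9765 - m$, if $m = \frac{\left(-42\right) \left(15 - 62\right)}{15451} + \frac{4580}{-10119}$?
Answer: $- \frac{1526693962111}{156348669} \approx -9764.7$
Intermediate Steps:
$m = - \frac{50790674}{156348669}$ ($m = \left(-42\right) \left(-47\right) \frac{1}{15451} + 4580 \left(- \frac{1}{10119}\right) = 1974 \cdot \frac{1}{15451} - \frac{4580}{10119} = \frac{1974}{15451} - \frac{4580}{10119} = - \frac{50790674}{156348669} \approx -0.32486$)
$-9765 - m = -9765 - - \frac{50790674}{156348669} = -9765 + \frac{50790674}{156348669} = - \frac{1526693962111}{156348669}$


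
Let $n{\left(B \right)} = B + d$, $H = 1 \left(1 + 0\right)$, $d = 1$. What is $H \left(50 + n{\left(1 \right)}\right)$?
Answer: $52$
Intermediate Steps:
$H = 1$ ($H = 1 \cdot 1 = 1$)
$n{\left(B \right)} = 1 + B$ ($n{\left(B \right)} = B + 1 = 1 + B$)
$H \left(50 + n{\left(1 \right)}\right) = 1 \left(50 + \left(1 + 1\right)\right) = 1 \left(50 + 2\right) = 1 \cdot 52 = 52$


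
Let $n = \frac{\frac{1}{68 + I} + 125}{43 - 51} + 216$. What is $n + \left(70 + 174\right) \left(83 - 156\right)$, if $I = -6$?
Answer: $- \frac{8735367}{496} \approx -17612.0$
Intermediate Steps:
$n = \frac{99385}{496}$ ($n = \frac{\frac{1}{68 - 6} + 125}{43 - 51} + 216 = \frac{\frac{1}{62} + 125}{-8} + 216 = \left(\frac{1}{62} + 125\right) \left(- \frac{1}{8}\right) + 216 = \frac{7751}{62} \left(- \frac{1}{8}\right) + 216 = - \frac{7751}{496} + 216 = \frac{99385}{496} \approx 200.37$)
$n + \left(70 + 174\right) \left(83 - 156\right) = \frac{99385}{496} + \left(70 + 174\right) \left(83 - 156\right) = \frac{99385}{496} + 244 \left(-73\right) = \frac{99385}{496} - 17812 = - \frac{8735367}{496}$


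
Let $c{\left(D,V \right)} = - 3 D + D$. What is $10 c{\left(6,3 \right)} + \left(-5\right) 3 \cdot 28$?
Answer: $-540$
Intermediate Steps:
$c{\left(D,V \right)} = - 2 D$
$10 c{\left(6,3 \right)} + \left(-5\right) 3 \cdot 28 = 10 \left(\left(-2\right) 6\right) + \left(-5\right) 3 \cdot 28 = 10 \left(-12\right) - 420 = -120 - 420 = -540$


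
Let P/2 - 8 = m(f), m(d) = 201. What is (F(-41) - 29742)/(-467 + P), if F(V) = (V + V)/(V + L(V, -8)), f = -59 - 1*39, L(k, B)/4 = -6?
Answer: 39452/65 ≈ 606.95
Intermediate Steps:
L(k, B) = -24 (L(k, B) = 4*(-6) = -24)
f = -98 (f = -59 - 39 = -98)
P = 418 (P = 16 + 2*201 = 16 + 402 = 418)
F(V) = 2*V/(-24 + V) (F(V) = (V + V)/(V - 24) = (2*V)/(-24 + V) = 2*V/(-24 + V))
(F(-41) - 29742)/(-467 + P) = (2*(-41)/(-24 - 41) - 29742)/(-467 + 418) = (2*(-41)/(-65) - 29742)/(-49) = (2*(-41)*(-1/65) - 29742)*(-1/49) = (82/65 - 29742)*(-1/49) = -1933148/65*(-1/49) = 39452/65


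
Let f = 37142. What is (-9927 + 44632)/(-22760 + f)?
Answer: 34705/14382 ≈ 2.4131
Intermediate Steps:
(-9927 + 44632)/(-22760 + f) = (-9927 + 44632)/(-22760 + 37142) = 34705/14382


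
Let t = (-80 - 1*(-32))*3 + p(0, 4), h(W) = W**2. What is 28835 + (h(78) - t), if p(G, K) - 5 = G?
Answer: 35058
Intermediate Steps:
p(G, K) = 5 + G
t = -139 (t = (-80 - 1*(-32))*3 + (5 + 0) = (-80 + 32)*3 + 5 = -48*3 + 5 = -144 + 5 = -139)
28835 + (h(78) - t) = 28835 + (78**2 - 1*(-139)) = 28835 + (6084 + 139) = 28835 + 6223 = 35058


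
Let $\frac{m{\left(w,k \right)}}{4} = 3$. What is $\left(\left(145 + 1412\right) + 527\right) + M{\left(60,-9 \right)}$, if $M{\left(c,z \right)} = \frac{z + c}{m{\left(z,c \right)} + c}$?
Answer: $\frac{50033}{24} \approx 2084.7$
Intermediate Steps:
$m{\left(w,k \right)} = 12$ ($m{\left(w,k \right)} = 4 \cdot 3 = 12$)
$M{\left(c,z \right)} = \frac{c + z}{12 + c}$ ($M{\left(c,z \right)} = \frac{z + c}{12 + c} = \frac{c + z}{12 + c}$)
$\left(\left(145 + 1412\right) + 527\right) + M{\left(60,-9 \right)} = \left(\left(145 + 1412\right) + 527\right) + \frac{60 - 9}{12 + 60} = \left(1557 + 527\right) + \frac{1}{72} \cdot 51 = 2084 + \frac{1}{72} \cdot 51 = 2084 + \frac{17}{24} = \frac{50033}{24}$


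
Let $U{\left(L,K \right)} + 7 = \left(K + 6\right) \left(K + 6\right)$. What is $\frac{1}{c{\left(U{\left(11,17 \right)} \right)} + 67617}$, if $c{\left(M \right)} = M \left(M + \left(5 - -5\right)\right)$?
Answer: $\frac{1}{345321} \approx 2.8959 \cdot 10^{-6}$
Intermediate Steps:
$U{\left(L,K \right)} = -7 + \left(6 + K\right)^{2}$ ($U{\left(L,K \right)} = -7 + \left(K + 6\right) \left(K + 6\right) = -7 + \left(6 + K\right) \left(6 + K\right) = -7 + \left(6 + K\right)^{2}$)
$c{\left(M \right)} = M \left(10 + M\right)$ ($c{\left(M \right)} = M \left(M + \left(5 + 5\right)\right) = M \left(M + 10\right) = M \left(10 + M\right)$)
$\frac{1}{c{\left(U{\left(11,17 \right)} \right)} + 67617} = \frac{1}{\left(-7 + \left(6 + 17\right)^{2}\right) \left(10 - \left(7 - \left(6 + 17\right)^{2}\right)\right) + 67617} = \frac{1}{\left(-7 + 23^{2}\right) \left(10 - \left(7 - 23^{2}\right)\right) + 67617} = \frac{1}{\left(-7 + 529\right) \left(10 + \left(-7 + 529\right)\right) + 67617} = \frac{1}{522 \left(10 + 522\right) + 67617} = \frac{1}{522 \cdot 532 + 67617} = \frac{1}{277704 + 67617} = \frac{1}{345321}$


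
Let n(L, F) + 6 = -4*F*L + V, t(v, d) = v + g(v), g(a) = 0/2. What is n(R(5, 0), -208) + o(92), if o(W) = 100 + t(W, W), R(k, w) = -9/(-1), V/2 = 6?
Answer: 7686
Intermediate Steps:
V = 12 (V = 2*6 = 12)
g(a) = 0 (g(a) = 0*(½) = 0)
R(k, w) = 9 (R(k, w) = -9*(-1) = 9)
t(v, d) = v (t(v, d) = v + 0 = v)
o(W) = 100 + W
n(L, F) = 6 - 4*F*L (n(L, F) = -6 + (-4*F*L + 12) = -6 + (12 - 4*F*L) = 6 - 4*F*L)
n(R(5, 0), -208) + o(92) = (6 - 4*(-208)*9) + (100 + 92) = (6 + 7488) + 192 = 7494 + 192 = 7686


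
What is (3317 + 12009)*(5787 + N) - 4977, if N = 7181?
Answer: 198742591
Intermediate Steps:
(3317 + 12009)*(5787 + N) - 4977 = (3317 + 12009)*(5787 + 7181) - 4977 = 15326*12968 - 4977 = 198747568 - 4977 = 198742591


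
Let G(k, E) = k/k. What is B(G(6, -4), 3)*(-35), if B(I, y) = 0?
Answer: 0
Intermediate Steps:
G(k, E) = 1
B(G(6, -4), 3)*(-35) = 0*(-35) = 0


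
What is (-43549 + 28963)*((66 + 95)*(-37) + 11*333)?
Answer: 33460284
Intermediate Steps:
(-43549 + 28963)*((66 + 95)*(-37) + 11*333) = -14586*(161*(-37) + 3663) = -14586*(-5957 + 3663) = -14586*(-2294) = 33460284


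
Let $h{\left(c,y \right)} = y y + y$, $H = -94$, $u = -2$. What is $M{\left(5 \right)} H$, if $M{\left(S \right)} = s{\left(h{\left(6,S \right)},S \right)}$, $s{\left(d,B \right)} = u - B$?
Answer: $658$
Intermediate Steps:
$h{\left(c,y \right)} = y + y^{2}$ ($h{\left(c,y \right)} = y^{2} + y = y + y^{2}$)
$s{\left(d,B \right)} = -2 - B$
$M{\left(S \right)} = -2 - S$
$M{\left(5 \right)} H = \left(-2 - 5\right) \left(-94\right) = \left(-7\right) \left(-94\right) = 658$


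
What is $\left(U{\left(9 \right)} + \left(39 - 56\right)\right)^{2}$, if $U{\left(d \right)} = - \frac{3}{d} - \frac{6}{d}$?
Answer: $324$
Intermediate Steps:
$U{\left(d \right)} = - \frac{9}{d}$
$\left(U{\left(9 \right)} + \left(39 - 56\right)\right)^{2} = \left(- \frac{9}{9} + \left(39 - 56\right)\right)^{2} = \left(\left(-9\right) \frac{1}{9} - 17\right)^{2} = \left(-1 - 17\right)^{2} = \left(-18\right)^{2} = 324$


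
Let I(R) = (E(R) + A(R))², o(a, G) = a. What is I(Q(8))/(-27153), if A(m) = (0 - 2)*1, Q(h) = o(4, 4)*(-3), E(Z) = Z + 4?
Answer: -100/27153 ≈ -0.0036828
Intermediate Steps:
E(Z) = 4 + Z
Q(h) = -12 (Q(h) = 4*(-3) = -12)
A(m) = -2 (A(m) = -2*1 = -2)
I(R) = (2 + R)² (I(R) = ((4 + R) - 2)² = (2 + R)²)
I(Q(8))/(-27153) = (2 - 12)²/(-27153) = (-10)²*(-1/27153) = 100*(-1/27153) = -100/27153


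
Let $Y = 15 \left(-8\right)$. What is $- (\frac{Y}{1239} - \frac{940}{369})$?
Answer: $\frac{402980}{152397} \approx 2.6443$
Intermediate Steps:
$Y = -120$
$- (\frac{Y}{1239} - \frac{940}{369}) = - (- \frac{120}{1239} - \frac{940}{369}) = - (\left(-120\right) \frac{1}{1239} - \frac{940}{369}) = - (- \frac{40}{413} - \frac{940}{369}) = \left(-1\right) \left(- \frac{402980}{152397}\right) = \frac{402980}{152397}$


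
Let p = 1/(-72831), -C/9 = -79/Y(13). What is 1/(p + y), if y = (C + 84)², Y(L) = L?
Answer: 12308439/236759670110 ≈ 5.1987e-5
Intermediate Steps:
C = 711/13 (C = -(-711)/13 = -9*(-79/13) = 711/13 ≈ 54.692)
p = -1/72831 ≈ -1.3730e-5
y = 3250809/169 (y = (711/13 + 84)² = (1803/13)² = 3250809/169 ≈ 19236.)
1/(p + y) = 1/(-1/72831 + 3250809/169) = 1/(236759670110/12308439) = 12308439/236759670110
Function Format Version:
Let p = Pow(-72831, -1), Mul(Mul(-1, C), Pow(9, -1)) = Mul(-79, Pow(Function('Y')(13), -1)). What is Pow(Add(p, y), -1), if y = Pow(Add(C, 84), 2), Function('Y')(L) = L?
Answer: Rational(12308439, 236759670110) ≈ 5.1987e-5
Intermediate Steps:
C = Rational(711, 13) (C = Mul(-9, Mul(-79, Pow(13, -1))) = Mul(-9, Mul(-79, Rational(1, 13))) = Mul(-9, Rational(-79, 13)) = Rational(711, 13) ≈ 54.692)
p = Rational(-1, 72831) ≈ -1.3730e-5
y = Rational(3250809, 169) (y = Pow(Add(Rational(711, 13), 84), 2) = Pow(Rational(1803, 13), 2) = Rational(3250809, 169) ≈ 19236.)
Pow(Add(p, y), -1) = Pow(Add(Rational(-1, 72831), Rational(3250809, 169)), -1) = Pow(Rational(236759670110, 12308439), -1) = Rational(12308439, 236759670110)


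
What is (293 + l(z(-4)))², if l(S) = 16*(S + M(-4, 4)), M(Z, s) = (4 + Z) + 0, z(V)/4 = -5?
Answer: 729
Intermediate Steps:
z(V) = -20 (z(V) = 4*(-5) = -20)
M(Z, s) = 4 + Z
l(S) = 16*S (l(S) = 16*(S + (4 - 4)) = 16*(S + 0) = 16*S)
(293 + l(z(-4)))² = (293 + 16*(-20))² = (293 - 320)² = (-27)² = 729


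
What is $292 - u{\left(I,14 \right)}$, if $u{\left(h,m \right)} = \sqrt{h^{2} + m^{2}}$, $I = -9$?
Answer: $292 - \sqrt{277} \approx 275.36$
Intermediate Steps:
$292 - u{\left(I,14 \right)} = 292 - \sqrt{\left(-9\right)^{2} + 14^{2}} = 292 - \sqrt{81 + 196} = 292 - \sqrt{277}$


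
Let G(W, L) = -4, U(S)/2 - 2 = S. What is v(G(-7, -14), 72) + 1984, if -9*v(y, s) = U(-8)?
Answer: 5956/3 ≈ 1985.3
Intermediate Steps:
U(S) = 4 + 2*S
v(y, s) = 4/3 (v(y, s) = -(4 + 2*(-8))/9 = -(4 - 16)/9 = -1/9*(-12) = 4/3)
v(G(-7, -14), 72) + 1984 = 4/3 + 1984 = 5956/3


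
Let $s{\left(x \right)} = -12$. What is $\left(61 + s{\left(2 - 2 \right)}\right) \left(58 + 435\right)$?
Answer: $24157$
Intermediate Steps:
$\left(61 + s{\left(2 - 2 \right)}\right) \left(58 + 435\right) = \left(61 - 12\right) \left(58 + 435\right) = 49 \cdot 493 = 24157$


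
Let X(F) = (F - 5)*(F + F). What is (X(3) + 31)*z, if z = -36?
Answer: -684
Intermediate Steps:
X(F) = 2*F*(-5 + F) (X(F) = (-5 + F)*(2*F) = 2*F*(-5 + F))
(X(3) + 31)*z = (2*3*(-5 + 3) + 31)*(-36) = (2*3*(-2) + 31)*(-36) = (-12 + 31)*(-36) = 19*(-36) = -684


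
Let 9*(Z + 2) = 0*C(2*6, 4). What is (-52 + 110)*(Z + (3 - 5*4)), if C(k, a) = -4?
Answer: -1102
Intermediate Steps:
Z = -2 (Z = -2 + (0*(-4))/9 = -2 + (⅑)*0 = -2 + 0 = -2)
(-52 + 110)*(Z + (3 - 5*4)) = (-52 + 110)*(-2 + (3 - 5*4)) = 58*(-2 + (3 - 20)) = 58*(-2 - 17) = 58*(-19) = -1102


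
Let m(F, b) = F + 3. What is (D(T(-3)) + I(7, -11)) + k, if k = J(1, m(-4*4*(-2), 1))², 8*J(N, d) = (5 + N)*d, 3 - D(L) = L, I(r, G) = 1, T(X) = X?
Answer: 11137/16 ≈ 696.06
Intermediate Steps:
D(L) = 3 - L
m(F, b) = 3 + F
J(N, d) = d*(5 + N)/8 (J(N, d) = ((5 + N)*d)/8 = (d*(5 + N))/8 = d*(5 + N)/8)
k = 11025/16 (k = ((3 - 4*4*(-2))*(5 + 1)/8)² = ((⅛)*(3 - 16*(-2))*6)² = ((⅛)*(3 + 32)*6)² = ((⅛)*35*6)² = (105/4)² = 11025/16 ≈ 689.06)
(D(T(-3)) + I(7, -11)) + k = ((3 - 1*(-3)) + 1) + 11025/16 = ((3 + 3) + 1) + 11025/16 = (6 + 1) + 11025/16 = 7 + 11025/16 = 11137/16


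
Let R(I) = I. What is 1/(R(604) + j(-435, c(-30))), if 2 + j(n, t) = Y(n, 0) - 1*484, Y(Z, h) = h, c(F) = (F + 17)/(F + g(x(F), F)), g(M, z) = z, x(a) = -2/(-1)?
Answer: 1/118 ≈ 0.0084746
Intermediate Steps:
x(a) = 2 (x(a) = -2*(-1) = 2)
c(F) = (17 + F)/(2*F) (c(F) = (F + 17)/(F + F) = (17 + F)/((2*F)) = (17 + F)*(1/(2*F)) = (17 + F)/(2*F))
j(n, t) = -486 (j(n, t) = -2 + (0 - 1*484) = -2 + (0 - 484) = -2 - 484 = -486)
1/(R(604) + j(-435, c(-30))) = 1/(604 - 486) = 1/118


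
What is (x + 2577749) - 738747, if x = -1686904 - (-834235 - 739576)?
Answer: 1725909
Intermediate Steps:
x = -113093 (x = -1686904 - 1*(-1573811) = -1686904 + 1573811 = -113093)
(x + 2577749) - 738747 = (-113093 + 2577749) - 738747 = 2464656 - 738747 = 1725909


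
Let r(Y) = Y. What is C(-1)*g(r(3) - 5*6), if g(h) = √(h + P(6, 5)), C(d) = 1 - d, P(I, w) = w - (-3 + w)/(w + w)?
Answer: 2*I*√555/5 ≈ 9.4234*I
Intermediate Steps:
P(I, w) = w - (-3 + w)/(2*w)
g(h) = √(24/5 + h) (g(h) = √(h + (-½ + 5 + (3/2)/5)) = √(h + (-½ + 5 + (3/2)*(⅕))) = √(h + (-½ + 5 + 3/10)) = √(h + 24/5) = √(24/5 + h))
C(-1)*g(r(3) - 5*6) = (1 - 1*(-1))*(√(120 + 25*(3 - 5*6))/5) = (1 + 1)*(√(120 + 25*(3 - 30))/5) = 2*(√(120 + 25*(-27))/5) = 2*(√(120 - 675)/5) = 2*(√(-555)/5) = 2*((I*√555)/5) = 2*(I*√555/5) = 2*I*√555/5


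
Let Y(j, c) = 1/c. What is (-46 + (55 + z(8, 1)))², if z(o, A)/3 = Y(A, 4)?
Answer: 1521/16 ≈ 95.063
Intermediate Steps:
z(o, A) = ¾ (z(o, A) = 3/4 = 3*(¼) = ¾)
(-46 + (55 + z(8, 1)))² = (-46 + (55 + ¾))² = (-46 + 223/4)² = (39/4)² = 1521/16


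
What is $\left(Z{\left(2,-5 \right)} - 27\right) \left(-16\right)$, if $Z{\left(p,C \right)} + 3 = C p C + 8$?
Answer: $-448$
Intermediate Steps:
$Z{\left(p,C \right)} = 5 + p C^{2}$ ($Z{\left(p,C \right)} = -3 + \left(C p C + 8\right) = -3 + \left(p C^{2} + 8\right) = -3 + \left(8 + p C^{2}\right) = 5 + p C^{2}$)
$\left(Z{\left(2,-5 \right)} - 27\right) \left(-16\right) = \left(\left(5 + 2 \left(-5\right)^{2}\right) - 27\right) \left(-16\right) = \left(\left(5 + 2 \cdot 25\right) - 27\right) \left(-16\right) = \left(\left(5 + 50\right) - 27\right) \left(-16\right) = \left(55 - 27\right) \left(-16\right) = 28 \left(-16\right) = -448$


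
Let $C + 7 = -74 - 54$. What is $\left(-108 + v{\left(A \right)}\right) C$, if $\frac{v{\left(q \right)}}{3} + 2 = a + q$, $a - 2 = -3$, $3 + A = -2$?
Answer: $17820$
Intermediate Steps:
$C = -135$ ($C = -7 - 128 = -135$)
$A = -5$ ($A = -3 - 2 = -5$)
$a = -1$ ($a = 2 - 3 = -1$)
$v{\left(q \right)} = -9 + 3 q$ ($v{\left(q \right)} = -6 + 3 \left(-1 + q\right) = -6 + \left(-3 + 3 q\right) = -9 + 3 q$)
$\left(-108 + v{\left(A \right)}\right) C = \left(-108 + \left(-9 + 3 \left(-5\right)\right)\right) \left(-135\right) = \left(-108 - 24\right) \left(-135\right) = \left(-132\right) \left(-135\right) = 17820$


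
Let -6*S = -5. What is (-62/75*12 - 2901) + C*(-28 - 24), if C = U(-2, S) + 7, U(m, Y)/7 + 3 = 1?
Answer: -63673/25 ≈ -2546.9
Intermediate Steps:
S = ⅚ (S = -⅙*(-5) = ⅚ ≈ 0.83333)
U(m, Y) = -14 (U(m, Y) = -21 + 7*1 = -21 + 7 = -14)
C = -7 (C = -14 + 7 = -7)
(-62/75*12 - 2901) + C*(-28 - 24) = (-62/75*12 - 2901) - 7*(-28 - 24) = (-62*1/75*12 - 2901) - 7*(-52) = (-62/75*12 - 2901) + 364 = (-248/25 - 2901) + 364 = -72773/25 + 364 = -63673/25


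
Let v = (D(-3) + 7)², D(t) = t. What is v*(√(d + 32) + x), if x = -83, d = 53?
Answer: -1328 + 16*√85 ≈ -1180.5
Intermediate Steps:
v = 16 (v = (-3 + 7)² = 4² = 16)
v*(√(d + 32) + x) = 16*(√(53 + 32) - 83) = 16*(√85 - 83) = 16*(-83 + √85) = -1328 + 16*√85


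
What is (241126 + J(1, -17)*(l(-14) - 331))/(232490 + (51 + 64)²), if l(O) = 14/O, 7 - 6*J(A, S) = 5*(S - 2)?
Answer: 78494/81905 ≈ 0.95835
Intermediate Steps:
J(A, S) = 17/6 - 5*S/6 (J(A, S) = 7/6 - 5*(S - 2)/6 = 7/6 - 5*(-2 + S)/6 = 7/6 - (-10 + 5*S)/6 = 7/6 + (5/3 - 5*S/6) = 17/6 - 5*S/6)
(241126 + J(1, -17)*(l(-14) - 331))/(232490 + (51 + 64)²) = (241126 + (17/6 - ⅚*(-17))*(14/(-14) - 331))/(232490 + (51 + 64)²) = (241126 + (17/6 + 85/6)*(14*(-1/14) - 331))/(232490 + 115²) = (241126 + 17*(-1 - 331))/(232490 + 13225) = (241126 + 17*(-332))/245715 = (241126 - 5644)*(1/245715) = 235482*(1/245715) = 78494/81905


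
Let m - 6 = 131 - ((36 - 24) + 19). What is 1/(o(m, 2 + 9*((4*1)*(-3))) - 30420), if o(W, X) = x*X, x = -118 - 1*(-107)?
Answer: -1/29254 ≈ -3.4183e-5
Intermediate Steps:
x = -11 (x = -118 + 107 = -11)
m = 106 (m = 6 + (131 - ((36 - 24) + 19)) = 6 + (131 - (12 + 19)) = 6 + (131 - 1*31) = 6 + (131 - 31) = 6 + 100 = 106)
o(W, X) = -11*X
1/(o(m, 2 + 9*((4*1)*(-3))) - 30420) = 1/(-11*(2 + 9*((4*1)*(-3))) - 30420) = 1/(-11*(2 + 9*(4*(-3))) - 30420) = 1/(-11*(2 + 9*(-12)) - 30420) = 1/(-11*(2 - 108) - 30420) = 1/(-11*(-106) - 30420) = 1/(1166 - 30420) = 1/(-29254) = -1/29254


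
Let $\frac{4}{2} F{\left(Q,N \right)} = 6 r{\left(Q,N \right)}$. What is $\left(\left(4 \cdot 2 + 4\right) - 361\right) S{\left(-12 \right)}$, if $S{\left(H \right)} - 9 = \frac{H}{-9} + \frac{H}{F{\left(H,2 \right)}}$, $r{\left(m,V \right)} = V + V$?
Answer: $- \frac{9772}{3} \approx -3257.3$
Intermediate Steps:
$r{\left(m,V \right)} = 2 V$
$F{\left(Q,N \right)} = 6 N$ ($F{\left(Q,N \right)} = \frac{6 \cdot 2 N}{2} = \frac{12 N}{2} = 6 N$)
$S{\left(H \right)} = 9 - \frac{H}{36}$ ($S{\left(H \right)} = 9 + \left(\frac{H}{-9} + \frac{H}{6 \cdot 2}\right) = 9 + \left(H \left(- \frac{1}{9}\right) + \frac{H}{12}\right) = 9 - \left(\frac{H}{9} - H \frac{1}{12}\right) = 9 + \left(- \frac{H}{9} + \frac{H}{12}\right) = 9 - \frac{H}{36}$)
$\left(\left(4 \cdot 2 + 4\right) - 361\right) S{\left(-12 \right)} = \left(\left(4 \cdot 2 + 4\right) - 361\right) \left(9 - - \frac{1}{3}\right) = \left(\left(8 + 4\right) - 361\right) \left(9 + \frac{1}{3}\right) = \left(12 - 361\right) \frac{28}{3} = \left(-349\right) \frac{28}{3} = - \frac{9772}{3}$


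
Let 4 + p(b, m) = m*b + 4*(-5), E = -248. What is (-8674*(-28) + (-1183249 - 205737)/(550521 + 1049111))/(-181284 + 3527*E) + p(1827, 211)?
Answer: 325566331052531581/844589699680 ≈ 3.8547e+5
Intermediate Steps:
p(b, m) = -24 + b*m (p(b, m) = -4 + (m*b + 4*(-5)) = -4 + (b*m - 20) = -4 + (-20 + b*m) = -24 + b*m)
(-8674*(-28) + (-1183249 - 205737)/(550521 + 1049111))/(-181284 + 3527*E) + p(1827, 211) = (-8674*(-28) + (-1183249 - 205737)/(550521 + 1049111))/(-181284 + 3527*(-248)) + (-24 + 1827*211) = (242872 - 1388986/1599632)/(-181284 - 874696) + (-24 + 385497) = (242872 - 1388986*1/1599632)/(-1055980) + 385473 = (242872 - 694493/799816)*(-1/1055980) + 385473 = (194252217059/799816)*(-1/1055980) + 385473 = -194252217059/844589699680 + 385473 = 325566331052531581/844589699680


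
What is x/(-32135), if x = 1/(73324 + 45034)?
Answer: -1/3803434330 ≈ -2.6292e-10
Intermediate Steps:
x = 1/118358 ≈ 8.4489e-6
x/(-32135) = (1/118358)/(-32135) = (1/118358)*(-1/32135) = -1/3803434330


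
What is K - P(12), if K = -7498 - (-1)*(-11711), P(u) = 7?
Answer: -19216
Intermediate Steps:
K = -19209 (K = -7498 - 1*11711 = -7498 - 11711 = -19209)
K - P(12) = -19209 - 1*7 = -19209 - 7 = -19216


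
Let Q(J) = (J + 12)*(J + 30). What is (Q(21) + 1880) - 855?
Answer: 2708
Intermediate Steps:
Q(J) = (12 + J)*(30 + J)
(Q(21) + 1880) - 855 = ((360 + 21² + 42*21) + 1880) - 855 = ((360 + 441 + 882) + 1880) - 855 = (1683 + 1880) - 855 = 3563 - 855 = 2708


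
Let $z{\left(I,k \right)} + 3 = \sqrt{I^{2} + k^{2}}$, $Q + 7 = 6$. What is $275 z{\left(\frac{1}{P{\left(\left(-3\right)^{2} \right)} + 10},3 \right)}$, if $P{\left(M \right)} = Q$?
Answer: $-825 + \frac{275 \sqrt{730}}{9} \approx 0.56565$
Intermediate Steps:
$Q = -1$ ($Q = -7 + 6 = -1$)
$P{\left(M \right)} = -1$
$z{\left(I,k \right)} = -3 + \sqrt{I^{2} + k^{2}}$
$275 z{\left(\frac{1}{P{\left(\left(-3\right)^{2} \right)} + 10},3 \right)} = 275 \left(-3 + \sqrt{\left(\frac{1}{-1 + 10}\right)^{2} + 3^{2}}\right) = 275 \left(-3 + \sqrt{\left(\frac{1}{9}\right)^{2} + 9}\right) = 275 \left(-3 + \sqrt{\frac{1}{81} + 9}\right) = 275 \left(-3 + \sqrt{\frac{730}{81}}\right) = 275 \left(-3 + \frac{\sqrt{730}}{9}\right) = -825 + \frac{275 \sqrt{730}}{9}$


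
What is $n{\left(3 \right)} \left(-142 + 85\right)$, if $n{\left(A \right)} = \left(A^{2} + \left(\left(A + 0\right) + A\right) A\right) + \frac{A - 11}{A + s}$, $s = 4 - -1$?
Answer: $-1482$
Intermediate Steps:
$s = 5$ ($s = 4 + 1 = 5$)
$n{\left(A \right)} = 3 A^{2} + \frac{-11 + A}{5 + A}$ ($n{\left(A \right)} = \left(A^{2} + \left(\left(A + 0\right) + A\right) A\right) + \frac{A - 11}{A + 5} = \left(A^{2} + \left(A + A\right) A\right) + \frac{-11 + A}{5 + A} = \left(A^{2} + 2 A A\right) + \frac{-11 + A}{5 + A} = \left(A^{2} + 2 A^{2}\right) + \frac{-11 + A}{5 + A} = 3 A^{2} + \frac{-11 + A}{5 + A}$)
$n{\left(3 \right)} \left(-142 + 85\right) = \frac{-11 + 3 + 3 \cdot 3^{3} + 15 \cdot 3^{2}}{5 + 3} \left(-142 + 85\right) = \frac{-11 + 3 + 3 \cdot 27 + 15 \cdot 9}{8} \left(-57\right) = \frac{-11 + 3 + 81 + 135}{8} \left(-57\right) = \frac{1}{8} \cdot 208 \left(-57\right) = 26 \left(-57\right) = -1482$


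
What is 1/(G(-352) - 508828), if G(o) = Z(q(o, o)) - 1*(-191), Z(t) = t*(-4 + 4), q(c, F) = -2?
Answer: -1/508637 ≈ -1.9660e-6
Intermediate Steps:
Z(t) = 0 (Z(t) = t*0 = 0)
G(o) = 191 (G(o) = 0 - 1*(-191) = 0 + 191 = 191)
1/(G(-352) - 508828) = 1/(191 - 508828) = 1/(-508637) = -1/508637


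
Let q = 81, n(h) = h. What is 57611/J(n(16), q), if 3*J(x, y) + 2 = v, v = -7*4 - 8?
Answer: -172833/38 ≈ -4548.2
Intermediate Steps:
v = -36 (v = -28 - 8 = -36)
J(x, y) = -38/3 (J(x, y) = -⅔ + (⅓)*(-36) = -⅔ - 12 = -38/3)
57611/J(n(16), q) = 57611/(-38/3) = 57611*(-3/38) = -172833/38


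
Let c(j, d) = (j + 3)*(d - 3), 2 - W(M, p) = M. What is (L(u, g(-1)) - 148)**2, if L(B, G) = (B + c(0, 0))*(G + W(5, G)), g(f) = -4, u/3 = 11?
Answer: 99856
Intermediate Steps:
u = 33 (u = 3*11 = 33)
W(M, p) = 2 - M
c(j, d) = (-3 + d)*(3 + j) (c(j, d) = (3 + j)*(-3 + d) = (-3 + d)*(3 + j))
L(B, G) = (-9 + B)*(-3 + G) (L(B, G) = (B + (-9 - 3*0 + 3*0 + 0*0))*(G + (2 - 1*5)) = (B + (-9 + 0 + 0 + 0))*(G + (2 - 5)) = (B - 9)*(G - 3) = (-9 + B)*(-3 + G))
(L(u, g(-1)) - 148)**2 = ((27 - 9*(-4) - 3*33 + 33*(-4)) - 148)**2 = ((27 + 36 - 99 - 132) - 148)**2 = (-168 - 148)**2 = (-316)**2 = 99856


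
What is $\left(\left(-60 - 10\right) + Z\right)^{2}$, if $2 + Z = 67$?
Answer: $25$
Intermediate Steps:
$Z = 65$ ($Z = -2 + 67 = 65$)
$\left(\left(-60 - 10\right) + Z\right)^{2} = \left(\left(-60 - 10\right) + 65\right)^{2} = \left(-70 + 65\right)^{2} = \left(-5\right)^{2} = 25$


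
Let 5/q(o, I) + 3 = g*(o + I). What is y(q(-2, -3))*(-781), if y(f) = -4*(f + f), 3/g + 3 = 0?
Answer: 15620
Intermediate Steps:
g = -1 (g = 3/(-3 + 0) = 3/(-3) = 3*(-⅓) = -1)
q(o, I) = 5/(-3 - I - o) (q(o, I) = 5/(-3 - (o + I)) = 5/(-3 - (I + o)) = 5/(-3 + (-I - o)) = 5/(-3 - I - o))
y(f) = -8*f
y(q(-2, -3))*(-781) = -(-40)/(3 - 3 - 2)*(-781) = -(-40)/(-2)*(-781) = -(-40)*(-1)/2*(-781) = -8*5/2*(-781) = -20*(-781) = 15620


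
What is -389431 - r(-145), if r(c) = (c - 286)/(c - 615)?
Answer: -295967991/760 ≈ -3.8943e+5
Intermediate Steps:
r(c) = (-286 + c)/(-615 + c)
-389431 - r(-145) = -389431 - (-286 - 145)/(-615 - 145) = -389431 - (-431)/(-760) = -389431 - (-1)*(-431)/760 = -389431 - 1*431/760 = -389431 - 431/760 = -295967991/760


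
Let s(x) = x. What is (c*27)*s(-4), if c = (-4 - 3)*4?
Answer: 3024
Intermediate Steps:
c = -28 (c = -7*4 = -28)
(c*27)*s(-4) = -28*27*(-4) = -756*(-4) = 3024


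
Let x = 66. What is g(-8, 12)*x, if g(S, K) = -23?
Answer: -1518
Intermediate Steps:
g(-8, 12)*x = -23*66 = -1518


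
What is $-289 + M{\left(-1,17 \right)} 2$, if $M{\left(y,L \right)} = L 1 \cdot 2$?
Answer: $-221$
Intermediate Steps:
$M{\left(y,L \right)} = 2 L$ ($M{\left(y,L \right)} = L 2 = 2 L$)
$-289 + M{\left(-1,17 \right)} 2 = -289 + 2 \cdot 17 \cdot 2 = -289 + 34 \cdot 2 = -289 + 68 = -221$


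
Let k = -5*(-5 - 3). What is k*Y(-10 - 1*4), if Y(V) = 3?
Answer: 120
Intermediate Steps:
k = 40 (k = -5*(-8) = 40)
k*Y(-10 - 1*4) = 40*3 = 120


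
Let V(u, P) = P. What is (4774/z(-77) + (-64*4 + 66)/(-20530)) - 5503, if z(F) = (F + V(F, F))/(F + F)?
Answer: -1496618/2053 ≈ -728.99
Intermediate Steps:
z(F) = 1 (z(F) = (F + F)/(F + F) = (2*F)/((2*F)) = (2*F)*(1/(2*F)) = 1)
(4774/z(-77) + (-64*4 + 66)/(-20530)) - 5503 = (4774/1 + (-64*4 + 66)/(-20530)) - 5503 = (4774*1 + (-256 + 66)*(-1/20530)) - 5503 = (4774 - 190*(-1/20530)) - 5503 = (4774 + 19/2053) - 5503 = 9801041/2053 - 5503 = -1496618/2053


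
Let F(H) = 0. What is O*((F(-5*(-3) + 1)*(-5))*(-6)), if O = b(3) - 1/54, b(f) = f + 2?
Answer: 0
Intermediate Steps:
b(f) = 2 + f
O = 269/54 (O = (2 + 3) - 1/54 = 5 - 1*1/54 = 5 - 1/54 = 269/54 ≈ 4.9815)
O*((F(-5*(-3) + 1)*(-5))*(-6)) = 269*((0*(-5))*(-6))/54 = 269*(0*(-6))/54 = (269/54)*0 = 0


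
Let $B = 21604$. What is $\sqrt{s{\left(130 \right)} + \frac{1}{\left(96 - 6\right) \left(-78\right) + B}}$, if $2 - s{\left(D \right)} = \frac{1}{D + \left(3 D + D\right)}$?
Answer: $\frac{\sqrt{448983858934}}{473980} \approx 1.4137$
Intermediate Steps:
$s{\left(D \right)} = 2 - \frac{1}{5 D}$ ($s{\left(D \right)} = 2 - \frac{1}{D + \left(3 D + D\right)} = 2 - \frac{1}{D + 4 D} = 2 - \frac{1}{5 D}$)
$\sqrt{s{\left(130 \right)} + \frac{1}{\left(96 - 6\right) \left(-78\right) + B}} = \sqrt{\left(2 - \frac{1}{5 \cdot 130}\right) + \frac{1}{\left(96 - 6\right) \left(-78\right) + 21604}} = \sqrt{\left(2 - \frac{1}{650}\right) + \frac{1}{90 \left(-78\right) + 21604}} = \sqrt{\left(2 - \frac{1}{650}\right) + \frac{1}{-7020 + 21604}} = \sqrt{\frac{1299}{650} + \frac{1}{14584}} = \sqrt{\frac{9472633}{4739800}} = \frac{\sqrt{448983858934}}{473980}$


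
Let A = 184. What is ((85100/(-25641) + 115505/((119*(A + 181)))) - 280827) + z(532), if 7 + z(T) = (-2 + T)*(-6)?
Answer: -34893757069/122859 ≈ -2.8401e+5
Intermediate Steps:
z(T) = 5 - 6*T (z(T) = -7 + (-2 + T)*(-6) = -7 + (12 - 6*T) = 5 - 6*T)
((85100/(-25641) + 115505/((119*(A + 181)))) - 280827) + z(532) = ((85100/(-25641) + 115505/((119*(184 + 181)))) - 280827) + (5 - 6*532) = ((85100*(-1/25641) + 115505/((119*365))) - 280827) + (5 - 3192) = ((-2300/693 + 115505/43435) - 280827) - 3187 = ((-2300/693 + 115505*(1/43435)) - 280827) - 3187 = ((-2300/693 + 23101/8687) - 280827) - 3187 = (-81043/122859 - 280827) - 3187 = -34502205436/122859 - 3187 = -34893757069/122859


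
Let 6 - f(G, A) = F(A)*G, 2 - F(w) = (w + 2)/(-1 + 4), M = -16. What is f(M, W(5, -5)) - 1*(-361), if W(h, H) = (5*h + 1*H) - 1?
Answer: 287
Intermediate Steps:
W(h, H) = -1 + H + 5*h (W(h, H) = (5*h + H) - 1 = (H + 5*h) - 1 = -1 + H + 5*h)
F(w) = 4/3 - w/3 (F(w) = 2 - (w + 2)/(-1 + 4) = 2 - (2 + w)/3 = 2 - (2/3 + w/3) = 2 + (-2/3 - w/3) = 4/3 - w/3)
f(G, A) = 6 - G*(4/3 - A/3) (f(G, A) = 6 - (4/3 - A/3)*G = 6 - G*(4/3 - A/3))
f(M, W(5, -5)) - 1*(-361) = (6 + (1/3)*(-16)*(-4 + (-1 - 5 + 5*5))) - 1*(-361) = (6 + (1/3)*(-16)*(-4 + (-1 - 5 + 25))) + 361 = (6 + (1/3)*(-16)*(-4 + 19)) + 361 = (6 + (1/3)*(-16)*15) + 361 = (6 - 80) + 361 = -74 + 361 = 287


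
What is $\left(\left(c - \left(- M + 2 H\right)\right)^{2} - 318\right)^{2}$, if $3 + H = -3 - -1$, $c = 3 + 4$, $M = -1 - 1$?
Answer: $8649$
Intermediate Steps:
$M = -2$ ($M = -1 - 1 = -2$)
$c = 7$
$H = -5$ ($H = -3 - 2 = -5$)
$\left(\left(c - \left(- M + 2 H\right)\right)^{2} - 318\right)^{2} = \left(\left(7 - -8\right)^{2} - 318\right)^{2} = \left(\left(7 + \left(10 - 2\right)\right)^{2} - 318\right)^{2} = \left(\left(7 + 8\right)^{2} - 318\right)^{2} = \left(15^{2} - 318\right)^{2} = \left(225 - 318\right)^{2} = \left(-93\right)^{2} = 8649$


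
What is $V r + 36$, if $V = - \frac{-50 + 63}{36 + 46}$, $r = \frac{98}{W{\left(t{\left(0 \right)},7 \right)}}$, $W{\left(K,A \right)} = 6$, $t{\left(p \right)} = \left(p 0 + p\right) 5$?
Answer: $\frac{8219}{246} \approx 33.411$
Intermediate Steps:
$t{\left(p \right)} = 5 p$ ($t{\left(p \right)} = \left(0 + p\right) 5 = p 5 = 5 p$)
$r = \frac{49}{3}$ ($r = \frac{98}{6} = 98 \cdot \frac{1}{6} = \frac{49}{3} \approx 16.333$)
$V = - \frac{13}{82} \approx -0.15854$
$V r + 36 = \left(- \frac{13}{82}\right) \frac{49}{3} + 36 = - \frac{637}{246} + 36 = \frac{8219}{246}$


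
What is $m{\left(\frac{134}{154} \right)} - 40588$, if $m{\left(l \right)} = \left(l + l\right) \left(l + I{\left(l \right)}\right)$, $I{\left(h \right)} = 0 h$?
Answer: $- \frac{240637274}{5929} \approx -40587.0$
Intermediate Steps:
$I{\left(h \right)} = 0$
$m{\left(l \right)} = 2 l^{2}$ ($m{\left(l \right)} = \left(l + l\right) \left(l + 0\right) = 2 l l = 2 l^{2}$)
$m{\left(\frac{134}{154} \right)} - 40588 = 2 \left(\frac{134}{154}\right)^{2} - 40588 = 2 \left(134 \cdot \frac{1}{154}\right)^{2} - 40588 = 2 \left(\frac{67}{77}\right)^{2} - 40588 = 2 \cdot \frac{4489}{5929} - 40588 = \frac{8978}{5929} - 40588 = - \frac{240637274}{5929}$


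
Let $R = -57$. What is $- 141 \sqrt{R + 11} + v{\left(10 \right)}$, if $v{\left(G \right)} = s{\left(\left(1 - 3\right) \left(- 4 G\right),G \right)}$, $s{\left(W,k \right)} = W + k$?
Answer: $90 - 141 i \sqrt{46} \approx 90.0 - 956.31 i$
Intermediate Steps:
$v{\left(G \right)} = 9 G$ ($v{\left(G \right)} = \left(1 - 3\right) \left(- 4 G\right) + G = - 2 \left(- 4 G\right) + G = 8 G + G = 9 G$)
$- 141 \sqrt{R + 11} + v{\left(10 \right)} = - 141 \sqrt{-57 + 11} + 9 \cdot 10 = - 141 \sqrt{-46} + 90 = - 141 i \sqrt{46} + 90 = 90 - 141 i \sqrt{46}$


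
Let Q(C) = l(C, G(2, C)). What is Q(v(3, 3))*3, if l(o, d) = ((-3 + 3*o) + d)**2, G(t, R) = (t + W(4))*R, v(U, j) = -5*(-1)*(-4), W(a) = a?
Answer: 100467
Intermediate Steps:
v(U, j) = -20 (v(U, j) = 5*(-4) = -20)
G(t, R) = R*(4 + t) (G(t, R) = (t + 4)*R = (4 + t)*R = R*(4 + t))
l(o, d) = (-3 + d + 3*o)**2
Q(C) = (-3 + 9*C)**2 (Q(C) = (-3 + C*(4 + 2) + 3*C)**2 = (-3 + C*6 + 3*C)**2 = (-3 + 6*C + 3*C)**2 = (-3 + 9*C)**2)
Q(v(3, 3))*3 = (9*(-1 + 3*(-20))**2)*3 = (9*(-1 - 60)**2)*3 = (9*(-61)**2)*3 = (9*3721)*3 = 33489*3 = 100467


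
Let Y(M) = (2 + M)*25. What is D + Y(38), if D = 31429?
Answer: 32429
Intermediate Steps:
Y(M) = 50 + 25*M
D + Y(38) = 31429 + (50 + 25*38) = 31429 + (50 + 950) = 31429 + 1000 = 32429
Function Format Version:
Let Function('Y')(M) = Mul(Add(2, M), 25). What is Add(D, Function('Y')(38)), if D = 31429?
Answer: 32429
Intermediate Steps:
Function('Y')(M) = Add(50, Mul(25, M))
Add(D, Function('Y')(38)) = Add(31429, Add(50, Mul(25, 38))) = Add(31429, Add(50, 950)) = Add(31429, 1000) = 32429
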